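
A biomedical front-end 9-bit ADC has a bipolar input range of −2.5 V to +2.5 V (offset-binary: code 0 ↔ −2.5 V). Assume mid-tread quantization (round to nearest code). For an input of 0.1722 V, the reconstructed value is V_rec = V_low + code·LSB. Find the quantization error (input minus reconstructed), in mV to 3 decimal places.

Step size: 5 V ÷ 2^9 = 9.766 mV.
(0.1722 − (−2.5))/0.00976562 = 273.6333; round gives code 274.
V_rec = (−2.5) + 274·0.00976562 = 0.17578125 V.
Difference: -0.00358125 V → -3.581 mV.

-3.581 mV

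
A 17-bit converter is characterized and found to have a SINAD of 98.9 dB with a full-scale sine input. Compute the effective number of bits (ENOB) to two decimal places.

16.14 bits

ENOB = (SINAD − 1.76) / 6.02 = (98.9 − 1.76)/6.02 = 16.136.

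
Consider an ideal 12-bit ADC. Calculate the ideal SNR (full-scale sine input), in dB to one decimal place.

74.0 dB

SNR ≈ 6.02·N + 1.76 dB = 6.02·12 + 1.76 = 74.00 dB.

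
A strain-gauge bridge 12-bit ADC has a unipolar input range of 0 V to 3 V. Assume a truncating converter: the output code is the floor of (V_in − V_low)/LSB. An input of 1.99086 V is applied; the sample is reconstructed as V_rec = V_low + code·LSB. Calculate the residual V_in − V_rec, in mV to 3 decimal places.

One LSB is 3 V / 4096 = 0.732 mV.
(V_in − V_low)/LSB = (1.99086 − 0)/0.000732422 = 2718.1875 → code 2718 (floor).
V_rec = 0 + 2718·0.000732422 = 1.9907227 V.
Error = 1.99086 − 1.9907227 = 0.000137344 V = 0.137 mV.

0.137 mV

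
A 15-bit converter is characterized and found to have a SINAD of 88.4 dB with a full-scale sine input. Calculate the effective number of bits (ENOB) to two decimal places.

14.39 bits

ENOB = (SINAD − 1.76) / 6.02 = (88.4 − 1.76)/6.02 = 14.392.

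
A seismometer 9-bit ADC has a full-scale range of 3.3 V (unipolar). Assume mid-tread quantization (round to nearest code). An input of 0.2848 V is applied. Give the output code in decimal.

code 44

With 512 levels over 3.3 V, one step is 6.445 mV.
Input sits at 44.187 steps above V_low.
round(44.187) = 44.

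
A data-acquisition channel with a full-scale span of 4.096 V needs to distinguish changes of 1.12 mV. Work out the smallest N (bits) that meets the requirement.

12 bits

Number of steps required ≥ 4.096 V / 1.12 mV = 3657.14.
Need 2^N ≥ 3657.14; 2^11 = 2048, 2^12 = 4096.
Minimum N = 12.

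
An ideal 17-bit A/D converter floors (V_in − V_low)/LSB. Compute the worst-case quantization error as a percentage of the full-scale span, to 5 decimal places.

Truncating → worst-case error = 1 LSB = V_FS/2^17, so 100/131072 = 0.000762939 % of full scale.

0.00076 %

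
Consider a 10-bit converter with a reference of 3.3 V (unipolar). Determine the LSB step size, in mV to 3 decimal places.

Full-scale span = 3.3 V.
LSB = 3.3 / 2^10 = 3.3 / 1024 = 0.00322266 V = 3.223 mV.

3.223 mV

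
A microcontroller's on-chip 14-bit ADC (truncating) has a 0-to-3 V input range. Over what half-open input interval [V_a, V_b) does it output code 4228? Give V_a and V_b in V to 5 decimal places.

LSB = 3/2^14 = 183.11 µV.
V_a = V_low + 4228·LSB = 0.77417 V; V_b = V_low + 4229·LSB = 0.774353 V.

[0.77417 V, 0.77435 V)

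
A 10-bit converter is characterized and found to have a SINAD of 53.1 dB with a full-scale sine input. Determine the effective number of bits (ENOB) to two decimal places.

8.53 bits

ENOB = (SINAD − 1.76) / 6.02 = (53.1 − 1.76)/6.02 = 8.528.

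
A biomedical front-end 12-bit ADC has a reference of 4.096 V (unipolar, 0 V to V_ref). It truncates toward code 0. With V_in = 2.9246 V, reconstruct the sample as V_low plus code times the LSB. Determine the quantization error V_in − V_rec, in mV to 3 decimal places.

0.600 mV

One LSB is 4.096 V / 4096 = 1.000 mV.
(2.9246 − 0)/0.001 = 2924.6000; ⌊·⌋ gives code 2924.
Reconstructed: 2.924 V.
Difference: 0.0006 V → 0.600 mV.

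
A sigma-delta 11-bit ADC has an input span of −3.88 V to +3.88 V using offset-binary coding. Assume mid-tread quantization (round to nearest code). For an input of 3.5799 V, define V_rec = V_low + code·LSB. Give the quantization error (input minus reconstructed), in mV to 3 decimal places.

LSB = 7.76/2^11 = 3.789 mV.
(V_in − V_low)/LSB = (3.5799 − (−3.88))/0.00378906 = 1968.7984 → code 1969 (round).
Code 1969 maps back to (−3.88) + 1969×0.00378906 V = 3.5806641 V.
Difference: -0.000764062 V → -0.764 mV.

-0.764 mV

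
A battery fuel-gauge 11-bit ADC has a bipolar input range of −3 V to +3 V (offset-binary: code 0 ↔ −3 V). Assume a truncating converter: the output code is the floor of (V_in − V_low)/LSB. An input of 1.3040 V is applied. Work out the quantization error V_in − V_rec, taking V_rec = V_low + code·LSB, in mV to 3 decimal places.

0.289 mV

One LSB is 6 V / 2048 = 2.930 mV.
(1.3040 − (−3))/0.00292969 = 1469.0987; ⌊·⌋ gives code 1469.
V_rec = (−3) + 1469·0.00292969 = 1.3037109 V.
V_in − V_rec = 0.000289062 V = 0.289 mV.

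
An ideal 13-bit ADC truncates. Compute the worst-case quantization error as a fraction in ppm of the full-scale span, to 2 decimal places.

Truncating → worst-case error = 1 LSB = V_FS/2^13, so 1e+06/8192 = 122.07 ppm of full scale.

122.07 ppm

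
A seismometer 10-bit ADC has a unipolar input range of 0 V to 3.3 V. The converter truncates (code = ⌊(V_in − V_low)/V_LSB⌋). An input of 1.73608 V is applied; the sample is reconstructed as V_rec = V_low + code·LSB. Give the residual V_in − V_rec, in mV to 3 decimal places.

LSB = 3.3/2^10 = 3.223 mV.
(1.73608 − 0)/0.00322266 = 538.7109; ⌊·⌋ gives code 538.
V_rec = 0 + 538·0.00322266 = 1.7337891 V.
Error = 1.73608 − 1.7337891 = 0.00229094 V = 2.291 mV.

2.291 mV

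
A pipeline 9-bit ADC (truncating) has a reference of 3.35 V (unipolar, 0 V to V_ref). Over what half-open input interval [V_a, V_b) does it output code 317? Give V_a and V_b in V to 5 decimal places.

[2.07412 V, 2.08066 V)

LSB = 3.35/2^9 = 6.543 mV.
V_a = V_low + 317·LSB = 2.07412 V; V_b = V_low + 318·LSB = 2.08066 V.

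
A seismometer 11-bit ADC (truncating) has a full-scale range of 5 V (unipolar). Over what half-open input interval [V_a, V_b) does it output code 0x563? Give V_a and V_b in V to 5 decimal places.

[3.36670 V, 3.36914 V)

LSB = 5/2^11 = 2.441 mV.
Code 0x563 = 1379 decimal.
V_a = V_low + 1379·LSB = 3.3667 V; V_b = V_low + 1380·LSB = 3.36914 V.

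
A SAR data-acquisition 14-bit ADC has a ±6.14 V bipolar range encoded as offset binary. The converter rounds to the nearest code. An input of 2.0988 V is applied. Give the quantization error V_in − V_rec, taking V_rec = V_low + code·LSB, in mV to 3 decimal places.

0.167 mV

LSB = 12.28/2^14 = 0.750 mV.
Scaled input = 10992.2231 LSBs, so code = 10992.
Code 10992 maps back to (−6.14) + 10992×0.000749512 V = 2.0986328 V.
Difference: 0.000167187 V → 0.167 mV.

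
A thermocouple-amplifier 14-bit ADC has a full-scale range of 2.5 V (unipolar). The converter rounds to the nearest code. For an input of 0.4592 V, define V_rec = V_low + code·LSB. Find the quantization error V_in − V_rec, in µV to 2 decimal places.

LSB = 2.5/2^14 = 152.59 µV.
(0.4592 − 0)/0.000152588 = 3009.4131; round gives code 3009.
V_rec = 0 + 3009·0.000152588 = 0.45913696 V.
Error = 0.4592 − 0.45913696 = 6.30371e-05 V = 63.04 µV.

63.04 µV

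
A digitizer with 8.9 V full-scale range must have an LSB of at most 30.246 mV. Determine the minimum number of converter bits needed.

Number of steps required ≥ 8.9 V / 30.246 mV = 294.25.
Need 2^N ≥ 294.25; 2^8 = 256, 2^9 = 512.
Minimum N = 9.

9 bits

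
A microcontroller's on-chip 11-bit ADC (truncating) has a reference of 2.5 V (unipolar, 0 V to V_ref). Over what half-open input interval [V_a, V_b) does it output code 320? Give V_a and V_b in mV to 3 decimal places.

[390.625 mV, 391.846 mV)

LSB = 2.5/2^11 = 1.221 mV.
V_a = V_low + 320·LSB = 0.390625 V; V_b = V_low + 321·LSB = 0.391846 V.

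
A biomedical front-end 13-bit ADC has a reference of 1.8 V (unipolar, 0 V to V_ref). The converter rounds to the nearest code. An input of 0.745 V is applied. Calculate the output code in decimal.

code 3391

With 8192 levels over 1.8 V, one step is 219.73 µV.
(V_in − V_low)/LSB = (0.745 − 0) / 0.000219727 = 3390.578.
So the output code is 3391.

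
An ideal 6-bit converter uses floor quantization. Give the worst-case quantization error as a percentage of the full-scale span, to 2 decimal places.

Truncating → worst-case error = 1 LSB = V_FS/2^6, so 100/64 = 1.5625 % of full scale.

1.56 %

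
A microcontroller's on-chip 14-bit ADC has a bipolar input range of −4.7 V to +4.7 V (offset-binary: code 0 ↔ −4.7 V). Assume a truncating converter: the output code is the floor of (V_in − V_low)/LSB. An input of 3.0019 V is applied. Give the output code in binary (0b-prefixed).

LSB = 9.4 V / 16384 = 0.574 mV.
(3.0019 − (−4.7)) / 0.00057373 = 13424.248 LSBs.
So the output code is 13424.
In binary (0b-prefixed): 0b11010001110000.

code 0b11010001110000 (decimal 13424)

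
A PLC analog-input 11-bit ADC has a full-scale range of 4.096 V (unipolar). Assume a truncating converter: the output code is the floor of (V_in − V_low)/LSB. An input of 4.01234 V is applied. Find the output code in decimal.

LSB = 4.096 V / 2048 = 2.000 mV.
Input sits at 2006.170 steps above V_low.
⌊·⌋(2006.170) = 2006.

code 2006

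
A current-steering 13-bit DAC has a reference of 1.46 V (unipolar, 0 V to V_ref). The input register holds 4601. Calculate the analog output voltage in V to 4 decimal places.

0.8200 V

LSB = 1.46 V / 2^13 = 178.22 µV.
V_out = 0 + 4601 × 0.000178223 V = 0.820002 V.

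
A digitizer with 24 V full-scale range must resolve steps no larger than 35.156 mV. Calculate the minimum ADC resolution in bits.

Number of steps required ≥ 24 V / 35.156 mV = 682.67.
Need 2^N ≥ 682.67; 2^9 = 512, 2^10 = 1024.
Minimum N = 10.

10 bits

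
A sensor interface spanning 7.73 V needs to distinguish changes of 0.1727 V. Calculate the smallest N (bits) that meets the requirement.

Number of steps required ≥ 7.73 V / 0.1727 V = 44.76.
Need 2^N ≥ 44.76; 2^5 = 32, 2^6 = 64.
Minimum N = 6.

6 bits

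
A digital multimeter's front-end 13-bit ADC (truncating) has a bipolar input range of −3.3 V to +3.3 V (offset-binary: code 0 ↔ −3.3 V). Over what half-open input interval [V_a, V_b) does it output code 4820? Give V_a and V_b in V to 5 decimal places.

LSB = 6.6/2^13 = 0.806 mV.
V_a = V_low + 4820·LSB = 0.583301 V; V_b = V_low + 4821·LSB = 0.584106 V.

[0.58330 V, 0.58411 V)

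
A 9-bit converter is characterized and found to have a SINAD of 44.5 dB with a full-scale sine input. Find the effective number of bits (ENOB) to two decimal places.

7.10 bits

ENOB = (SINAD − 1.76) / 6.02 = (44.5 − 1.76)/6.02 = 7.100.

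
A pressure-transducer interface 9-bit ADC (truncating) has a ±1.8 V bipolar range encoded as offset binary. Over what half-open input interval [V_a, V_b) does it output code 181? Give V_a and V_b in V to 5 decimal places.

LSB = 3.6/2^9 = 7.031 mV.
V_a = V_low + 181·LSB = -0.527344 V; V_b = V_low + 182·LSB = -0.520312 V.

[-0.52734 V, -0.52031 V)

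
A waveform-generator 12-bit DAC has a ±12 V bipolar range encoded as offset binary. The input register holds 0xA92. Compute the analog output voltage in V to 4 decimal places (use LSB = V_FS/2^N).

3.8555 V

LSB = 24 V / 2^12 = 5.859 mV.
Code 0xA92 = 2706 decimal.
V_out = (−12) + 2706 × 0.00585938 V = 3.85547 V.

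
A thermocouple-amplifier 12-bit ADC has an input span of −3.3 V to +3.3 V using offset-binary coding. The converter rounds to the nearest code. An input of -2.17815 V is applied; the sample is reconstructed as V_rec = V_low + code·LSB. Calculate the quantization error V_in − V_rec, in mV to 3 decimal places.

0.366 mV

Step size: 6.6 V ÷ 2^12 = 1.611 mV.
(V_in − V_low)/LSB = (-2.17815 − (−3.3))/0.00161133 = 696.2269 → code 696 (round).
Code 696 maps back to (−3.3) + 696×0.00161133 V = -2.1785156 V.
Difference: 0.000365625 V → 0.366 mV.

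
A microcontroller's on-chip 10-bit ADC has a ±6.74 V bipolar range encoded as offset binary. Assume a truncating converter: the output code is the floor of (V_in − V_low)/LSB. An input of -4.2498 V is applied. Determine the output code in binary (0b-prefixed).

code 0b10111101 (decimal 189)

Full-scale span = 13.48 V; LSB = 13.48/2^10 = 13.164 mV.
Input sits at 189.167 steps above V_low.
So the output code is 189.
In binary (0b-prefixed): 0b10111101.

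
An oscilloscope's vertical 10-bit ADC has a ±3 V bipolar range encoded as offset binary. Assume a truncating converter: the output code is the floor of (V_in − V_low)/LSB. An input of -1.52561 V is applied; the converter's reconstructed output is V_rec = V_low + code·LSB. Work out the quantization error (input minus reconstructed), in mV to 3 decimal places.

3.687 mV

LSB = 6/2^10 = 5.859 mV.
(V_in − V_low)/LSB = (-1.52561 − (−3))/0.00585938 = 251.6292 → code 251 (floor).
Reconstructed: -1.5292969 V.
Error = -1.52561 − (−1.5292969) = 0.00368688 V = 3.687 mV.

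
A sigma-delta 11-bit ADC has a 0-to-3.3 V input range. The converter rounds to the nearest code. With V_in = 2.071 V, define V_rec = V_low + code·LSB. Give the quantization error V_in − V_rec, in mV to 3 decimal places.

LSB = 3.3/2^11 = 1.611 mV.
(2.071 − 0)/0.00161133 = 1285.2752; round gives code 1285.
V_rec = 0 + 1285·0.00161133 = 2.0705566 V.
Difference: 0.000443359 V → 0.443 mV.

0.443 mV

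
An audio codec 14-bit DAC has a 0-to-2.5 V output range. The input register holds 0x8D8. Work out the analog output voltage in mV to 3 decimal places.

345.459 mV

LSB = 2.5 V / 2^14 = 152.59 µV.
Code 0x8D8 = 2264 decimal.
V_out = 0 + 2264 × 0.000152588 V = 0.345459 V.
= 345.459 mV.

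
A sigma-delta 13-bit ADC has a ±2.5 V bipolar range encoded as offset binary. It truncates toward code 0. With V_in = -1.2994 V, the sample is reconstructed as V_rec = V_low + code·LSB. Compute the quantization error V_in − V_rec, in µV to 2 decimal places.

LSB = 5/2^13 = 0.610 mV.
(V_in − V_low)/LSB = (-1.2994 − (−2.5))/0.000610352 = 1967.0630 → code 1967 (floor).
Code 1967 maps back to (−2.5) + 1967×0.000610352 V = -1.2994385 V.
V_in − V_rec = 3.84766e-05 V = 38.48 µV.

38.48 µV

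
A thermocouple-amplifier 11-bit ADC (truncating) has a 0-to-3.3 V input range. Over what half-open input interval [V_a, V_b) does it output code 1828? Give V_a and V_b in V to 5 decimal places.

LSB = 3.3/2^11 = 1.611 mV.
V_a = V_low + 1828·LSB = 2.94551 V; V_b = V_low + 1829·LSB = 2.94712 V.

[2.94551 V, 2.94712 V)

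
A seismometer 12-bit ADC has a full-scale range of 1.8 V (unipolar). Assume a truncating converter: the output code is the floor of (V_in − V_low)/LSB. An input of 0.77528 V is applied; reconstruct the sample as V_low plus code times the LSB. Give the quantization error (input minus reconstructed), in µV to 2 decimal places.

One LSB is 1.8 V / 4096 = 439.45 µV.
(0.77528 − 0)/0.000439453 = 1764.1927; ⌊·⌋ gives code 1764.
Reconstructed: 0.77519531 V.
Difference: 8.46875e-05 V → 84.69 µV.

84.69 µV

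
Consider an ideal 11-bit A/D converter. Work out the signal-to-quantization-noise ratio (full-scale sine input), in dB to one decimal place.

SNR ≈ 6.02·N + 1.76 dB = 6.02·11 + 1.76 = 67.98 dB.

68.0 dB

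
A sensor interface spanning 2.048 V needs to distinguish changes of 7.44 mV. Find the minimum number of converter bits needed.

Number of steps required ≥ 2.048 V / 7.44 mV = 275.27.
Need 2^N ≥ 275.27; 2^8 = 256, 2^9 = 512.
Minimum N = 9.

9 bits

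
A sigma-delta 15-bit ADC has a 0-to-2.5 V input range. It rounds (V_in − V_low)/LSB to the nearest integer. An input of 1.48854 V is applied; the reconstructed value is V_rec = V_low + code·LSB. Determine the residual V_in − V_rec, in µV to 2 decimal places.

Step size: 2.5 V ÷ 2^15 = 76.29 µV.
(V_in − V_low)/LSB = (1.48854 − 0)/7.62939e-05 = 19510.5915 → code 19511 (round).
V_rec = 0 + 19511·7.62939e-05 = 1.4885712 V.
Error = 1.48854 − 1.4885712 = -3.1167e-05 V = -31.17 µV.

-31.17 µV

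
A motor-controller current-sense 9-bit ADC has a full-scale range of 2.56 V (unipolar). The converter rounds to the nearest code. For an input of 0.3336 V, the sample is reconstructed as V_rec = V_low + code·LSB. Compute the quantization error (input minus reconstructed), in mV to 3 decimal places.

One LSB is 2.56 V / 512 = 5.000 mV.
(0.3336 − 0)/0.005 = 66.7200; round gives code 67.
Reconstructed: 0.335 V.
Difference: -0.0014 V → -1.400 mV.

-1.400 mV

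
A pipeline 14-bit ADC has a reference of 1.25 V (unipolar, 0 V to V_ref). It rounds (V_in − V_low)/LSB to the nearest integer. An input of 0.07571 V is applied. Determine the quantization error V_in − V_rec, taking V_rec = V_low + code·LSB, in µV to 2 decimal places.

One LSB is 1.25 V / 16384 = 76.29 µV.
(0.07571 − 0)/7.62939e-05 = 992.3461; round gives code 992.
V_rec = 0 + 992·7.62939e-05 = 0.075683594 V.
V_in − V_rec = 2.64063e-05 V = 26.41 µV.

26.41 µV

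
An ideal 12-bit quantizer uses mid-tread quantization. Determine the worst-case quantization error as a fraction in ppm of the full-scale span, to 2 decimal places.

Rounding → worst-case error = ½ LSB = V_FS/2^13, so 1e+06/8192 = 122.07 ppm of full scale.

122.07 ppm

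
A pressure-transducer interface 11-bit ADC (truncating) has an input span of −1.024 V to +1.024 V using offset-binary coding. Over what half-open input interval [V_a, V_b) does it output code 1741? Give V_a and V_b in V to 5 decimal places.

[0.71700 V, 0.71800 V)

LSB = 2.048/2^11 = 1.000 mV.
V_a = V_low + 1741·LSB = 0.717 V; V_b = V_low + 1742·LSB = 0.718 V.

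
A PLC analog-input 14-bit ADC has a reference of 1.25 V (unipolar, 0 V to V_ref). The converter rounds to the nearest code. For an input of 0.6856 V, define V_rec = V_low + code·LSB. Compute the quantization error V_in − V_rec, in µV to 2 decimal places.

One LSB is 1.25 V / 16384 = 76.29 µV.
(0.6856 − 0)/7.62939e-05 = 8986.2963; round gives code 8986.
V_rec = 0 + 8986·7.62939e-05 = 0.68557739 V.
Error = 0.6856 − 0.68557739 = 2.26074e-05 V = 22.61 µV.

22.61 µV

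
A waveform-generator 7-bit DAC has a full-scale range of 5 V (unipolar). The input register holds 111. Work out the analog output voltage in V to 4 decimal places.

LSB = 5 V / 2^7 = 39.062 mV.
V_out = 0 + 111 × 0.0390625 V = 4.33594 V.

4.3359 V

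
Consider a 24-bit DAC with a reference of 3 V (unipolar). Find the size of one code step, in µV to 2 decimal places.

0.18 µV

Full-scale span = 3 V.
LSB = 3 / 2^24 = 3 / 16777216 = 1.78814e-07 V = 0.18 µV.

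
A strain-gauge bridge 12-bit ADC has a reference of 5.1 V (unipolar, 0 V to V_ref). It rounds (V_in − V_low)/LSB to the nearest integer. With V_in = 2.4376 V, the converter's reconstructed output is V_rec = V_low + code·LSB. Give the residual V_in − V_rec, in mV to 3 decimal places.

-0.339 mV

LSB = 5.1/2^12 = 1.245 mV.
(2.4376 − 0)/0.00124512 = 1957.7274; round gives code 1958.
V_rec = 0 + 1958·0.00124512 = 2.4379395 V.
V_in − V_rec = -0.000339453 V = -0.339 mV.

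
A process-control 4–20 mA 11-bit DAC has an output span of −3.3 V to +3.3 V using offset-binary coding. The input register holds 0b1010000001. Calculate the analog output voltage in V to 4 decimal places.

-1.2343 V

LSB = 6.6 V / 2^11 = 3.223 mV.
Code 0b1010000001 = 641 decimal.
V_out = (−3.3) + 641 × 0.00322266 V = -1.23428 V.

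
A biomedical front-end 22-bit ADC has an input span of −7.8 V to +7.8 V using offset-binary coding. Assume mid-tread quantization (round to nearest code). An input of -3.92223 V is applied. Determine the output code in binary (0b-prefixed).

code 0b11111110100010100111 (decimal 1042599)

Full-scale span = 15.6 V; LSB = 15.6/2^22 = 3.72 µV.
(-3.92223 − (−7.8)) / 3.71933e-06 = 1042599.117 LSBs.
round(1042599.117) = 1042599.
In binary (0b-prefixed): 0b11111110100010100111.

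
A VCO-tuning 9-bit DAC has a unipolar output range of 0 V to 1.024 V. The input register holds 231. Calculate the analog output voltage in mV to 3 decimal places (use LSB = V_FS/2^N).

462.000 mV

LSB = 1.024 V / 2^9 = 2.000 mV.
V_out = 0 + 231 × 0.002 V = 0.462 V.
= 462.000 mV.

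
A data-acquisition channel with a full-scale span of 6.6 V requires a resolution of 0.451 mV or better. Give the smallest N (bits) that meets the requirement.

Number of steps required ≥ 6.6 V / 0.451 mV = 14634.15.
Need 2^N ≥ 14634.15; 2^13 = 8192, 2^14 = 16384.
Minimum N = 14.

14 bits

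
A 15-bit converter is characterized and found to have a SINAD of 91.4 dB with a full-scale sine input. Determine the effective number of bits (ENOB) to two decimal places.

14.89 bits

ENOB = (SINAD − 1.76) / 6.02 = (91.4 − 1.76)/6.02 = 14.890.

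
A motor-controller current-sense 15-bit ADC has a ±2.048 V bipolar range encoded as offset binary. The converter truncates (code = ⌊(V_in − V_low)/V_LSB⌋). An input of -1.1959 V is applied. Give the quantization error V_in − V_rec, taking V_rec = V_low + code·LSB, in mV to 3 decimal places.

One LSB is 4.096 V / 32768 = 125.00 µV.
Scaled input = 6816.8000 LSBs, so code = 6816.
Code 6816 maps back to (−2.048) + 6816×0.000125 V = -1.196 V.
V_in − V_rec = 0.0001 V = 0.100 mV.

0.100 mV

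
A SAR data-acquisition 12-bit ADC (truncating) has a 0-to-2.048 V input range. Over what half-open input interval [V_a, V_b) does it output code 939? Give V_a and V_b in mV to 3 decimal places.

[469.500 mV, 470.000 mV)

LSB = 2.048/2^12 = 0.500 mV.
V_a = V_low + 939·LSB = 0.4695 V; V_b = V_low + 940·LSB = 0.47 V.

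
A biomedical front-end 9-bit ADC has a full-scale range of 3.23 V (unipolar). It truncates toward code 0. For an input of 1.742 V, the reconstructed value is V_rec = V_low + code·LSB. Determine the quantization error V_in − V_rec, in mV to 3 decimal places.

Step size: 3.23 V ÷ 2^9 = 6.309 mV.
Scaled input = 276.1313 LSBs, so code = 276.
V_rec = 0 + 276·0.00630859 = 1.7411719 V.
V_in − V_rec = 0.000828125 V = 0.828 mV.

0.828 mV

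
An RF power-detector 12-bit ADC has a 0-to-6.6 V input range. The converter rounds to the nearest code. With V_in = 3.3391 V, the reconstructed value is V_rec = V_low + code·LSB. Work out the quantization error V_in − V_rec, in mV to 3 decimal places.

0.428 mV

LSB = 6.6/2^12 = 1.611 mV.
Scaled input = 2072.2657 LSBs, so code = 2072.
V_rec = 0 + 2072·0.00161133 = 3.3386719 V.
V_in − V_rec = 0.000428125 V = 0.428 mV.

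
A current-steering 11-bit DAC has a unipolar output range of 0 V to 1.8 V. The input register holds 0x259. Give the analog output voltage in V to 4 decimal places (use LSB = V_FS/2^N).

LSB = 1.8 V / 2^11 = 0.879 mV.
Code 0x259 = 601 decimal.
V_out = 0 + 601 × 0.000878906 V = 0.528223 V.

0.5282 V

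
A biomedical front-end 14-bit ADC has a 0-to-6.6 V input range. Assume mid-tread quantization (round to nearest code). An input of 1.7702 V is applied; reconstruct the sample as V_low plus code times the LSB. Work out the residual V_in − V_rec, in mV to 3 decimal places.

LSB = 6.6/2^14 = 402.83 µV.
Scaled input = 4394.3874 LSBs, so code = 4394.
Reconstructed: 1.7700439 V.
Error = 1.7702 − 1.7700439 = 0.000156055 V = 0.156 mV.

0.156 mV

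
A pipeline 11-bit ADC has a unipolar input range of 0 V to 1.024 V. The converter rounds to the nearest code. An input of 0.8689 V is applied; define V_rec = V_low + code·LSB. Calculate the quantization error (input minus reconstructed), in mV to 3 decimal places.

LSB = 1.024/2^11 = 0.500 mV.
(0.8689 − 0)/0.0005 = 1737.8000; round gives code 1738.
V_rec = 0 + 1738·0.0005 = 0.869 V.
Difference: -0.0001 V → -0.100 mV.

-0.100 mV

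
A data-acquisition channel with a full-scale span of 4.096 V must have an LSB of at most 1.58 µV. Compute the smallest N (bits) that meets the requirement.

Number of steps required ≥ 4.096 V / 1.58 µV = 2592405.06.
Need 2^N ≥ 2592405.06; 2^21 = 2097152, 2^22 = 4194304.
Minimum N = 22.

22 bits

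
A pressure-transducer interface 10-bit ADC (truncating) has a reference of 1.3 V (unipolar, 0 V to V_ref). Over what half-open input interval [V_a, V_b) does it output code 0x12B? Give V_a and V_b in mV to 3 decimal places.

[379.590 mV, 380.859 mV)

LSB = 1.3/2^10 = 1.270 mV.
Code 0x12B = 299 decimal.
V_a = V_low + 299·LSB = 0.37959 V; V_b = V_low + 300·LSB = 0.380859 V.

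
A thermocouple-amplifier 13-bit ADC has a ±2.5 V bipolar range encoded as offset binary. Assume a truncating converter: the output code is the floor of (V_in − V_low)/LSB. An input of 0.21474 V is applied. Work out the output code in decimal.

With 8192 levels over 5 V, one step is 0.610 mV.
Input sits at 4447.830 steps above V_low.
So the output code is 4447.

code 4447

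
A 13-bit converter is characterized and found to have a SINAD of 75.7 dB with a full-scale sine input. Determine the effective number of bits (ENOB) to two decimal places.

ENOB = (SINAD − 1.76) / 6.02 = (75.7 − 1.76)/6.02 = 12.282.

12.28 bits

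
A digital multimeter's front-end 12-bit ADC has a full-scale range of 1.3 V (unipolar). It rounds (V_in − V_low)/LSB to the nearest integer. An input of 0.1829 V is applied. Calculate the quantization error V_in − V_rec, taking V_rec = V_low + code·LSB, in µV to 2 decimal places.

87.50 µV

LSB = 1.3/2^12 = 317.38 µV.
Scaled input = 576.2757 LSBs, so code = 576.
Reconstructed: 0.1828125 V.
Error = 0.1829 − 0.1828125 = 8.75e-05 V = 87.50 µV.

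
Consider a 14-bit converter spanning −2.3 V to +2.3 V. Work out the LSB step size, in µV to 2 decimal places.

280.76 µV

Full-scale span = 4.6 V.
LSB = 4.6 / 2^14 = 4.6 / 16384 = 0.000280762 V = 280.76 µV.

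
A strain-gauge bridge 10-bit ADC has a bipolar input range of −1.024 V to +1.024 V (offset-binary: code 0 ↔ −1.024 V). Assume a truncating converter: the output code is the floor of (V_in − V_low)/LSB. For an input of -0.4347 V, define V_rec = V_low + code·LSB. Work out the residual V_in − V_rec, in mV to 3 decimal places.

1.300 mV

LSB = 2.048/2^10 = 2.000 mV.
(-0.4347 − (−1.024))/0.002 = 294.6500; ⌊·⌋ gives code 294.
Reconstructed: -0.436 V.
V_in − V_rec = 0.0013 V = 1.300 mV.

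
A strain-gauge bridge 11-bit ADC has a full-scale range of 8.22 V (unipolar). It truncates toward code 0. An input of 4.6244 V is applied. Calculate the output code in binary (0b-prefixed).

Full-scale span = 8.22 V; LSB = 8.22/2^11 = 4.014 mV.
(4.6244 − 0) / 0.00401367 = 1152.162 LSBs.
So the output code is 1152.
In binary (0b-prefixed): 0b10010000000.

code 0b10010000000 (decimal 1152)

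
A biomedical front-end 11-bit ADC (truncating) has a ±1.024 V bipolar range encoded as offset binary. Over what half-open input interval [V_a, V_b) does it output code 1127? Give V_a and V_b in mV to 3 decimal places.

LSB = 2.048/2^11 = 1.000 mV.
V_a = V_low + 1127·LSB = 0.103 V; V_b = V_low + 1128·LSB = 0.104 V.

[103.000 mV, 104.000 mV)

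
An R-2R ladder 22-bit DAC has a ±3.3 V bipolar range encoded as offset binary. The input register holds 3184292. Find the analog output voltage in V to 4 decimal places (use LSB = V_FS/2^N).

LSB = 6.6 V / 2^22 = 1.57 µV.
V_out = (−3.3) + 3184292 × 1.57356e-06 V = 1.71068 V.

1.7107 V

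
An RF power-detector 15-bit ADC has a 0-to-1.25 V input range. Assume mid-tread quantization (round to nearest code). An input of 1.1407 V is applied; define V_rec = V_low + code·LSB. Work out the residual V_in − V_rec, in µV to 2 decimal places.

-8.92 µV

Step size: 1.25 V ÷ 2^15 = 38.15 µV.
(1.1407 − 0)/3.8147e-05 = 29902.7661; round gives code 29903.
Code 29903 maps back to 0 + 29903×3.8147e-05 V = 1.1407089 V.
Difference: -8.92334e-06 V → -8.92 µV.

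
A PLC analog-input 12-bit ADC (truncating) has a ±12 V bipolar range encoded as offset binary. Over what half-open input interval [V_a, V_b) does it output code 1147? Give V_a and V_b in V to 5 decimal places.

[-5.27930 V, -5.27344 V)

LSB = 24/2^12 = 5.859 mV.
V_a = V_low + 1147·LSB = -5.2793 V; V_b = V_low + 1148·LSB = -5.27344 V.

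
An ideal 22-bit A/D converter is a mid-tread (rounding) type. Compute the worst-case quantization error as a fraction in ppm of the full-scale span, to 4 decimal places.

Rounding → worst-case error = ½ LSB = V_FS/2^23, so 1e+06/8388608 = 0.119209 ppm of full scale.

0.1192 ppm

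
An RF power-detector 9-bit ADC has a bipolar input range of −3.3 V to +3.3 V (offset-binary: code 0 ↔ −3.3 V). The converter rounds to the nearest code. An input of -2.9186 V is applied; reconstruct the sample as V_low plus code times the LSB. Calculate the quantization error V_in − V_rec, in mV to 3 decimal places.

-5.319 mV

Step size: 6.6 V ÷ 2^9 = 12.891 mV.
(-2.9186 − (−3.3))/0.0128906 = 29.5874; round gives code 30.
Reconstructed: -2.9132812 V.
V_in − V_rec = -0.00531875 V = -5.319 mV.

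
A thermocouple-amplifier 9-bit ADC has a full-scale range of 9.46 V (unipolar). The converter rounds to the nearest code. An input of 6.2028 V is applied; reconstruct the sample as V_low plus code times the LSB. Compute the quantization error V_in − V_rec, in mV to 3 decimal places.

One LSB is 9.46 V / 512 = 18.477 mV.
Scaled input = 335.7118 LSBs, so code = 336.
Reconstructed: 6.208125 V.
V_in − V_rec = -0.005325 V = -5.325 mV.

-5.325 mV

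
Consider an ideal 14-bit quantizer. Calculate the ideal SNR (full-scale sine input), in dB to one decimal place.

SNR ≈ 6.02·N + 1.76 dB = 6.02·14 + 1.76 = 86.04 dB.

86.0 dB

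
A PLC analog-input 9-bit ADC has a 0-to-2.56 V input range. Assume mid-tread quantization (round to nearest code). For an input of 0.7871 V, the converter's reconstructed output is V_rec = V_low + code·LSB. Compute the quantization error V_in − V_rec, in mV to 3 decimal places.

2.100 mV

Step size: 2.56 V ÷ 2^9 = 5.000 mV.
Scaled input = 157.4200 LSBs, so code = 157.
V_rec = 0 + 157·0.005 = 0.785 V.
V_in − V_rec = 0.0021 V = 2.100 mV.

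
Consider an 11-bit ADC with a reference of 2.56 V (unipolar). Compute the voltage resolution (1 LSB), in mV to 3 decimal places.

1.250 mV

Full-scale span = 2.56 V.
LSB = 2.56 / 2^11 = 2.56 / 2048 = 0.00125 V = 1.250 mV.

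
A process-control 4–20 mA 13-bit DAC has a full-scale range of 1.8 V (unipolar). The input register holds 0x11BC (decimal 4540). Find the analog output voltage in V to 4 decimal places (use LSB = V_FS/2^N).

0.9976 V

LSB = 1.8 V / 2^13 = 219.73 µV.
Code 0x11BC = 4540 decimal.
V_out = 0 + 4540 × 0.000219727 V = 0.997559 V.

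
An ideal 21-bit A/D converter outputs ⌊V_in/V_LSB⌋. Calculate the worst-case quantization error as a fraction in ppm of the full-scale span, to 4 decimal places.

0.4768 ppm

Truncating → worst-case error = 1 LSB = V_FS/2^21, so 1e+06/2097152 = 0.476837 ppm of full scale.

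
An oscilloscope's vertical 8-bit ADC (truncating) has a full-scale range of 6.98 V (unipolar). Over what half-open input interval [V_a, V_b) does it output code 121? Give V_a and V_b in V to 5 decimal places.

LSB = 6.98/2^8 = 27.266 mV.
V_a = V_low + 121·LSB = 3.29914 V; V_b = V_low + 122·LSB = 3.32641 V.

[3.29914 V, 3.32641 V)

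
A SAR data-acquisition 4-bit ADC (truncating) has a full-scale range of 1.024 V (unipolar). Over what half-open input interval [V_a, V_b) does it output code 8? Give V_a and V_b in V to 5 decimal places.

LSB = 1.024/2^4 = 64.000 mV.
V_a = V_low + 8·LSB = 0.512 V; V_b = V_low + 9·LSB = 0.576 V.

[0.51200 V, 0.57600 V)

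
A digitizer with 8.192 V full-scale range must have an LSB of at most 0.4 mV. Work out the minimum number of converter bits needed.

Number of steps required ≥ 8.192 V / 0.4 mV = 20480.00.
Need 2^N ≥ 20480.00; 2^14 = 16384, 2^15 = 32768.
Minimum N = 15.

15 bits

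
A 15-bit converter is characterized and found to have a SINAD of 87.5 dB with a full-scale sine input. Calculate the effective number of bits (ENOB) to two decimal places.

14.24 bits

ENOB = (SINAD − 1.76) / 6.02 = (87.5 − 1.76)/6.02 = 14.243.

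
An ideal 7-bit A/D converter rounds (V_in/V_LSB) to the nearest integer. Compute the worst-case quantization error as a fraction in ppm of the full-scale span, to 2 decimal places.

Rounding → worst-case error = ½ LSB = V_FS/2^8, so 1e+06/256 = 3906.25 ppm of full scale.

3906.25 ppm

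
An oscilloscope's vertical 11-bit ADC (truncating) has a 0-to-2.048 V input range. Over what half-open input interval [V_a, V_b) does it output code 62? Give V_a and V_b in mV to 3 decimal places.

[62.000 mV, 63.000 mV)

LSB = 2.048/2^11 = 1.000 mV.
V_a = V_low + 62·LSB = 0.062 V; V_b = V_low + 63·LSB = 0.063 V.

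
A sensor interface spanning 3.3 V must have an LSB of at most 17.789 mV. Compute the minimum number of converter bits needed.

Number of steps required ≥ 3.3 V / 17.789 mV = 185.51.
Need 2^N ≥ 185.51; 2^7 = 128, 2^8 = 256.
Minimum N = 8.

8 bits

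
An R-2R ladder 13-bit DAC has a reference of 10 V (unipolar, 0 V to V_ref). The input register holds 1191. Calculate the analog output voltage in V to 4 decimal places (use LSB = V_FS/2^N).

LSB = 10 V / 2^13 = 1.221 mV.
V_out = 0 + 1191 × 0.0012207 V = 1.45386 V.

1.4539 V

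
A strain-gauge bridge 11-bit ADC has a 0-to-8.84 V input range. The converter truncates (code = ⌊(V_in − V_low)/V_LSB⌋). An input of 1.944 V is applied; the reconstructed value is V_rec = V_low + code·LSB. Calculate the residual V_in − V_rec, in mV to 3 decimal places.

1.617 mV

One LSB is 8.84 V / 2048 = 4.316 mV.
(V_in − V_low)/LSB = (1.944 − 0)/0.00431641 = 450.3747 → code 450 (floor).
Code 450 maps back to 0 + 450×0.00431641 V = 1.9423828 V.
Error = 1.944 − 1.9423828 = 0.00161719 V = 1.617 mV.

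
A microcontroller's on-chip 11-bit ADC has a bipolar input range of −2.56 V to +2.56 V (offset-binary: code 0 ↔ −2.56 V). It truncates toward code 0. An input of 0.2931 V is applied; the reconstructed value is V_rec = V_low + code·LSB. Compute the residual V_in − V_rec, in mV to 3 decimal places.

One LSB is 5.12 V / 2048 = 2.500 mV.
(V_in − V_low)/LSB = (0.2931 − (−2.56))/0.0025 = 1141.2400 → code 1141 (floor).
V_rec = (−2.56) + 1141·0.0025 = 0.2925 V.
Difference: 0.0006 V → 0.600 mV.

0.600 mV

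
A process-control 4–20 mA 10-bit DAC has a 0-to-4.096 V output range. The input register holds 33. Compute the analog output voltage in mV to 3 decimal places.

LSB = 4.096 V / 2^10 = 4.000 mV.
V_out = 0 + 33 × 0.004 V = 0.132 V.
= 132.000 mV.

132.000 mV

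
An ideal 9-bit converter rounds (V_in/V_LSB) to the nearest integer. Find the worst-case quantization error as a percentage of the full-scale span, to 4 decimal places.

Rounding → worst-case error = ½ LSB = V_FS/2^10, so 100/1024 = 0.0976562 % of full scale.

0.0977 %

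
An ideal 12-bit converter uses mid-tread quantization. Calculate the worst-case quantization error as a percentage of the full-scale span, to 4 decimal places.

0.0122 %

Rounding → worst-case error = ½ LSB = V_FS/2^13, so 100/8192 = 0.012207 % of full scale.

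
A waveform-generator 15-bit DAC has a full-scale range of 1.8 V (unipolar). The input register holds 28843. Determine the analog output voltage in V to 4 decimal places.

1.5844 V

LSB = 1.8 V / 2^15 = 54.93 µV.
V_out = 0 + 28843 × 5.49316e-05 V = 1.58439 V.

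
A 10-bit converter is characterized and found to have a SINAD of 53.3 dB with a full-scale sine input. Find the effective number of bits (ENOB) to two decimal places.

ENOB = (SINAD − 1.76) / 6.02 = (53.3 − 1.76)/6.02 = 8.561.

8.56 bits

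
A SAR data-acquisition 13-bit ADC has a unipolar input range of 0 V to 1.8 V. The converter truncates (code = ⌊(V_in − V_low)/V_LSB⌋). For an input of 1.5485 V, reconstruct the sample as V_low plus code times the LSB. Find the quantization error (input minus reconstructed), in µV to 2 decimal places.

86.91 µV

Step size: 1.8 V ÷ 2^13 = 219.73 µV.
Scaled input = 7047.3956 LSBs, so code = 7047.
Code 7047 maps back to 0 + 7047×0.000219727 V = 1.5484131 V.
Error = 1.5485 − 1.5484131 = 8.69141e-05 V = 86.91 µV.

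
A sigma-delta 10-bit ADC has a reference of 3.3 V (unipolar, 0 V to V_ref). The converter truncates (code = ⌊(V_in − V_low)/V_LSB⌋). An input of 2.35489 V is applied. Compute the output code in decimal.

LSB = 3.3 V / 1024 = 3.223 mV.
Input sits at 730.730 steps above V_low.
⌊·⌋(730.730) = 730.

code 730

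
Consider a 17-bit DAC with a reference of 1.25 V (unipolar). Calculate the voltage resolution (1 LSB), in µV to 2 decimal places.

9.54 µV

Full-scale span = 1.25 V.
LSB = 1.25 / 2^17 = 1.25 / 131072 = 9.53674e-06 V = 9.54 µV.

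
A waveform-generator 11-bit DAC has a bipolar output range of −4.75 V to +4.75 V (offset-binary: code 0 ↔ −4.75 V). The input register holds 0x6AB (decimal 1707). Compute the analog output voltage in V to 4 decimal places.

3.1682 V

LSB = 9.5 V / 2^11 = 4.639 mV.
Code 0x6AB = 1707 decimal.
V_out = (−4.75) + 1707 × 0.00463867 V = 3.16821 V.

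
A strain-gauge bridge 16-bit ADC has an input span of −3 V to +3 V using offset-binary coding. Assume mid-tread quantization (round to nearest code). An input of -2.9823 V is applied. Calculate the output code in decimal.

code 193

With 65536 levels over 6 V, one step is 91.55 µV.
Input sits at 193.331 steps above V_low.
Round → code 193.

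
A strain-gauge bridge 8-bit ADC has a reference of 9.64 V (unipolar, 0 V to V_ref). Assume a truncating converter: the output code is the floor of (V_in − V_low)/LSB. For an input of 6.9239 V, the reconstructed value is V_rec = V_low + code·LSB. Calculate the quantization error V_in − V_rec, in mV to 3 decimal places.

One LSB is 9.64 V / 256 = 37.656 mV.
(V_in − V_low)/LSB = (6.9239 − 0)/0.0376563 = 183.8712 → code 183 (floor).
V_rec = 0 + 183·0.0376563 = 6.8910937 V.
Difference: 0.0328063 V → 32.806 mV.

32.806 mV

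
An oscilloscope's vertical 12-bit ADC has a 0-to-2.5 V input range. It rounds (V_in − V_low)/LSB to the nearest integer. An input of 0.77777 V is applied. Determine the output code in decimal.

Full-scale span = 2.5 V; LSB = 2.5/2^12 = 0.610 mV.
Input sits at 1274.298 steps above V_low.
So the output code is 1274.

code 1274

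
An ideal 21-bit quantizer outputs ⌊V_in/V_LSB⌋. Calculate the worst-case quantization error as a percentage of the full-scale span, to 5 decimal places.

0.00005 %

Truncating → worst-case error = 1 LSB = V_FS/2^21, so 100/2097152 = 4.76837e-05 % of full scale.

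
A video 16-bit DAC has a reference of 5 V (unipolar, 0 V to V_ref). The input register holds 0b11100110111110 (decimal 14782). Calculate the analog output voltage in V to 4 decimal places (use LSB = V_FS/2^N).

LSB = 5 V / 2^16 = 76.29 µV.
Code 0b11100110111110 = 14782 decimal.
V_out = 0 + 14782 × 7.62939e-05 V = 1.12778 V.

1.1278 V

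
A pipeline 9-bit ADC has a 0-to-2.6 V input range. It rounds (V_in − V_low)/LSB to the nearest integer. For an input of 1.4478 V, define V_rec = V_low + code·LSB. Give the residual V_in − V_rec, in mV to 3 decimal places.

0.534 mV

Step size: 2.6 V ÷ 2^9 = 5.078 mV.
Scaled input = 285.1052 LSBs, so code = 285.
Reconstructed: 1.4472656 V.
Difference: 0.000534375 V → 0.534 mV.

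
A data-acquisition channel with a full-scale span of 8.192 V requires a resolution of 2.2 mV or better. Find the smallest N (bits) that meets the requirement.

Number of steps required ≥ 8.192 V / 2.2 mV = 3723.64.
Need 2^N ≥ 3723.64; 2^11 = 2048, 2^12 = 4096.
Minimum N = 12.

12 bits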